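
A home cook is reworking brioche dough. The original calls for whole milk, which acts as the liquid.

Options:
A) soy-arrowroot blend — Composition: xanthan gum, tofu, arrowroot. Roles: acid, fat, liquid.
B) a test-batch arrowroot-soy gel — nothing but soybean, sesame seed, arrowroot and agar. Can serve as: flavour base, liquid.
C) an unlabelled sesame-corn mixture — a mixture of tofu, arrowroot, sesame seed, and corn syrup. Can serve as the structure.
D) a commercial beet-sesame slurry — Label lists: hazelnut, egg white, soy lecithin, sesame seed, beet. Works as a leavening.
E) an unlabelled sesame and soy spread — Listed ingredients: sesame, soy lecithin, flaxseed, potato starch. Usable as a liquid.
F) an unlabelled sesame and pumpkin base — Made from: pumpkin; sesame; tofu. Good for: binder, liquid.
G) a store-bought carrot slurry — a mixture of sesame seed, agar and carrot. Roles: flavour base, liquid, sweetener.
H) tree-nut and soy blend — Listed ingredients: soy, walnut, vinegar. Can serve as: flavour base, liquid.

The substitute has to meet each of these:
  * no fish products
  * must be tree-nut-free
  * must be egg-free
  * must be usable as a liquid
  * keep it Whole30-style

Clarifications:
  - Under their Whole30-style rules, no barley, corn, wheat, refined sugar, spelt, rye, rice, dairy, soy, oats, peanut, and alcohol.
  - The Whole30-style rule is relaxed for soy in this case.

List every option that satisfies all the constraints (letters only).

A: soy is permitted under the Whole30-style carve-out; nothing else excluded — keep
B: soy is permitted under the Whole30-style carve-out; nothing else excluded — valid
C: not usable as a liquid; has corn syrup, so not Whole30-style — reject
D: not usable as a liquid; has egg white, so not egg-free (and 1 more) — out
E: soy is permitted under the Whole30-style carve-out; nothing else excluded — valid
F: soy is permitted under the Whole30-style carve-out; nothing else excluded — keep
G: no egg, Whole30-style — OK
H: has walnut, so not tree-nut-free — out

A, B, E, F, G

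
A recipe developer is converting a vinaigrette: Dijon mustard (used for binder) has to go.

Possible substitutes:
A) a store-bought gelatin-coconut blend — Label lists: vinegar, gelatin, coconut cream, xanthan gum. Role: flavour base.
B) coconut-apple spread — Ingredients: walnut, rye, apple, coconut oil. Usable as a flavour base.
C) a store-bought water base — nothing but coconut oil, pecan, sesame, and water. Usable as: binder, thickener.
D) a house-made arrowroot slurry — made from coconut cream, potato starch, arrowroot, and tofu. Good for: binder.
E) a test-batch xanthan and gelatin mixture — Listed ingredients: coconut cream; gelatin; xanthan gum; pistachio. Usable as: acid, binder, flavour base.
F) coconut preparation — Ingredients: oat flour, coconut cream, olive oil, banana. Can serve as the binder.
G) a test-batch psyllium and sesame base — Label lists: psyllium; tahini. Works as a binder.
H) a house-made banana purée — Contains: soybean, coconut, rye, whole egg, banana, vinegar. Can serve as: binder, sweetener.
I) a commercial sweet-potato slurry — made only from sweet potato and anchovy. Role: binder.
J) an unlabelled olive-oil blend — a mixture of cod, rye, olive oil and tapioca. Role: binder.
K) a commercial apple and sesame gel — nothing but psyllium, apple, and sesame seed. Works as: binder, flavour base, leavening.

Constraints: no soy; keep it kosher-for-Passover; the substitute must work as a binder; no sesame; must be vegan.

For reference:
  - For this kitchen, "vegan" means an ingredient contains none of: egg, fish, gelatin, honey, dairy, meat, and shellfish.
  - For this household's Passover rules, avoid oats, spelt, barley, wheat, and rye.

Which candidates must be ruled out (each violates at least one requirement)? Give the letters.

A: not usable as a binder; has gelatin, so not vegan — reject
B: not usable as a binder; has rye, so not kosher-for-Passover — out
C: has sesame, so not sesame-free — no
D: has tofu, so not soy-free — out
E: has gelatin, so not vegan — no
F: has oat flour, so not kosher-for-Passover — reject
G: has tahini, so not sesame-free — no
H: has whole egg, so not vegan; has rye, so not kosher-for-Passover (and 1 more) — no
I: has anchovy, so not vegan — reject
J: has cod, so not vegan; has rye, so not kosher-for-Passover — no
K: has sesame seed, so not sesame-free — out

A, B, C, D, E, F, G, H, I, J, K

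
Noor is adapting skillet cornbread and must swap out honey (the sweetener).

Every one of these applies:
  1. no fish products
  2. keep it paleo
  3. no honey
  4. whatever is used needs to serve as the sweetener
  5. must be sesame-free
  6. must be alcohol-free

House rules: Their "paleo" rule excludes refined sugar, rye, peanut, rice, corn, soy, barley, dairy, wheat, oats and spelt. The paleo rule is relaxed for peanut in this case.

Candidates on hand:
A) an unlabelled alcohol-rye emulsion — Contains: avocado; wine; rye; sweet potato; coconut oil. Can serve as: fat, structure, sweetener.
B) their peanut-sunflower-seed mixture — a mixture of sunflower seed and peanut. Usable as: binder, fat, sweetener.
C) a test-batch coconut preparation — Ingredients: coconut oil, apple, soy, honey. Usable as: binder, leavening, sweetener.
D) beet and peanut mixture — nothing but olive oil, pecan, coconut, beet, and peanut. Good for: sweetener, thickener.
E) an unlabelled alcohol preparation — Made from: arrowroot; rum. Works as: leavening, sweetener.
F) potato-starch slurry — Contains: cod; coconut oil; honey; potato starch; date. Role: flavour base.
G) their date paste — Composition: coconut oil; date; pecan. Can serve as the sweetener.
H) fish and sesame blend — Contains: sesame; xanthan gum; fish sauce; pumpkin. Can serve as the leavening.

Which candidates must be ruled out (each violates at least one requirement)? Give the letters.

A: has rye, so not paleo; has wine, so not alcohol-free — no
B: peanut is permitted under the paleo carve-out; nothing else excluded — valid
C: has soy, so not paleo; has honey, so not honey-free — reject
D: peanut is permitted under the paleo carve-out; nothing else excluded — OK
E: has rum, so not alcohol-free — reject
F: not usable as a sweetener; has honey, so not honey-free (and 1 more) — reject
G: nothing on the exclusion list — valid
H: not usable as a sweetener; has fish sauce, so not fish-free (and 1 more) — out

A, C, E, F, H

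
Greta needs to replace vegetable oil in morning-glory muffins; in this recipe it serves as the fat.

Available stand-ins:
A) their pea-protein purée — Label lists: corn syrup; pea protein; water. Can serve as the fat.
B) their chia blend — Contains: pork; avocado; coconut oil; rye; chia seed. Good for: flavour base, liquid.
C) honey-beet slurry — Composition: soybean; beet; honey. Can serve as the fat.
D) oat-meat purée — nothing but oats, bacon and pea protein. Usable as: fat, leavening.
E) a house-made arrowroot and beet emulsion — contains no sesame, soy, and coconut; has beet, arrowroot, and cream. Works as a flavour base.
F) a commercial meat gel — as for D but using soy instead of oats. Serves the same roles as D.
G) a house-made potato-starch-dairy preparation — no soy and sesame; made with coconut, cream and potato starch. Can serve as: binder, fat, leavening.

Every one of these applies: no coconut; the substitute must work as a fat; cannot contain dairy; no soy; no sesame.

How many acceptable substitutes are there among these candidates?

A: only corn syrup, water and pea protein; none excluded — OK
B: not usable as a fat; has coconut oil, so not coconut-free — out
C: has soybean, so not soy-free — reject
D: only bacon, oats, and pea protein; none excluded — OK
E: not usable as a fat; has cream, so not dairy-free — reject
F: has soy, so not soy-free — reject
G: has coconut, so not coconut-free; has cream, so not dairy-free — no

2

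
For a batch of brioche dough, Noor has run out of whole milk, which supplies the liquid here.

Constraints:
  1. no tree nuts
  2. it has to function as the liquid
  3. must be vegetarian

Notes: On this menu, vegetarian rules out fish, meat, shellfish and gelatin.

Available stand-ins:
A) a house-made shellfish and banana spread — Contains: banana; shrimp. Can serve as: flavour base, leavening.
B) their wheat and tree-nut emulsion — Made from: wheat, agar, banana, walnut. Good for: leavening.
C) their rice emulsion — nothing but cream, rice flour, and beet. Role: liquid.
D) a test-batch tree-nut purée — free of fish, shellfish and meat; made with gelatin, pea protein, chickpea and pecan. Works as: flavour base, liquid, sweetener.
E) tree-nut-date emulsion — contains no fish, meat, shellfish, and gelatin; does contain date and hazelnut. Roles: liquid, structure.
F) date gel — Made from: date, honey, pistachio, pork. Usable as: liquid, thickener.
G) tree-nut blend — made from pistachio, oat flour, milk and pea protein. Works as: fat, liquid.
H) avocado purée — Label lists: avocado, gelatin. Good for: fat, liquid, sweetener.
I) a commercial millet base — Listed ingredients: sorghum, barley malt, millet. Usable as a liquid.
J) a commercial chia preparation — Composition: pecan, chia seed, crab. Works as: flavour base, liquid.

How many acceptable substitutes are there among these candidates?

2

A: not usable as a liquid; has shrimp, so not vegetarian — no
B: not usable as a liquid; has walnut, so not tree-nut-free — out
C: only cream, rice flour and beet; none excluded — OK
D: has gelatin, so not vegetarian; has pecan, so not tree-nut-free — no
E: has hazelnut, so not tree-nut-free — no
F: has pork, so not vegetarian; has pistachio, so not tree-nut-free — no
G: has pistachio, so not tree-nut-free — reject
H: has gelatin, so not vegetarian — out
I: vegetarian, no tree nuts — OK
J: has crab, so not vegetarian; has pecan, so not tree-nut-free — out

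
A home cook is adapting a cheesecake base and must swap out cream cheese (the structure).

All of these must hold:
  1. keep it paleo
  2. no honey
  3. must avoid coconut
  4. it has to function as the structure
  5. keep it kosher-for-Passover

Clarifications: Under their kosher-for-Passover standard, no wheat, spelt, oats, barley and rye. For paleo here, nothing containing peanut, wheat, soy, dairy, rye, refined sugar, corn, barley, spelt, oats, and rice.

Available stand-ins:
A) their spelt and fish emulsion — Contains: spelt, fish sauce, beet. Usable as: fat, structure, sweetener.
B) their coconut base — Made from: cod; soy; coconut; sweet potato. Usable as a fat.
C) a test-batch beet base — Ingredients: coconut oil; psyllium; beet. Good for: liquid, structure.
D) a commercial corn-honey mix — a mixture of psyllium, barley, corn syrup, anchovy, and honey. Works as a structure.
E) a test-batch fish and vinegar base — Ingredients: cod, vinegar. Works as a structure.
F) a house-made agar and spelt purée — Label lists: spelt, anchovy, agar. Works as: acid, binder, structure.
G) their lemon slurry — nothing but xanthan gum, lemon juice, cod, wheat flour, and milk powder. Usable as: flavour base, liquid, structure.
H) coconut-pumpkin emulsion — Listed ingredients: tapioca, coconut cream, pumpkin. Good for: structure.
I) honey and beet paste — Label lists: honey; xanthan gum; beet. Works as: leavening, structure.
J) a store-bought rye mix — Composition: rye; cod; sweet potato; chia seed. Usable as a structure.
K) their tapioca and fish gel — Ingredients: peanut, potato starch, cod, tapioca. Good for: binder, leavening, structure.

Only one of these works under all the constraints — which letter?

E

A: has spelt, so not kosher-for-Passover; has spelt, so not paleo — no
B: not usable as a structure; has soy, so not paleo (and 1 more) — no
C: has coconut oil, so not coconut-free — out
D: has barley, so not kosher-for-Passover; has barley, so not paleo (and 1 more) — no
E: paleo, no coconut — valid
F: has spelt, so not kosher-for-Passover; has spelt, so not paleo — reject
G: has wheat flour, so not kosher-for-Passover; has milk powder, so not paleo — reject
H: has coconut cream, so not coconut-free — no
I: has honey, so not honey-free — no
J: has rye, so not kosher-for-Passover; has rye, so not paleo — reject
K: has peanut, so not paleo — reject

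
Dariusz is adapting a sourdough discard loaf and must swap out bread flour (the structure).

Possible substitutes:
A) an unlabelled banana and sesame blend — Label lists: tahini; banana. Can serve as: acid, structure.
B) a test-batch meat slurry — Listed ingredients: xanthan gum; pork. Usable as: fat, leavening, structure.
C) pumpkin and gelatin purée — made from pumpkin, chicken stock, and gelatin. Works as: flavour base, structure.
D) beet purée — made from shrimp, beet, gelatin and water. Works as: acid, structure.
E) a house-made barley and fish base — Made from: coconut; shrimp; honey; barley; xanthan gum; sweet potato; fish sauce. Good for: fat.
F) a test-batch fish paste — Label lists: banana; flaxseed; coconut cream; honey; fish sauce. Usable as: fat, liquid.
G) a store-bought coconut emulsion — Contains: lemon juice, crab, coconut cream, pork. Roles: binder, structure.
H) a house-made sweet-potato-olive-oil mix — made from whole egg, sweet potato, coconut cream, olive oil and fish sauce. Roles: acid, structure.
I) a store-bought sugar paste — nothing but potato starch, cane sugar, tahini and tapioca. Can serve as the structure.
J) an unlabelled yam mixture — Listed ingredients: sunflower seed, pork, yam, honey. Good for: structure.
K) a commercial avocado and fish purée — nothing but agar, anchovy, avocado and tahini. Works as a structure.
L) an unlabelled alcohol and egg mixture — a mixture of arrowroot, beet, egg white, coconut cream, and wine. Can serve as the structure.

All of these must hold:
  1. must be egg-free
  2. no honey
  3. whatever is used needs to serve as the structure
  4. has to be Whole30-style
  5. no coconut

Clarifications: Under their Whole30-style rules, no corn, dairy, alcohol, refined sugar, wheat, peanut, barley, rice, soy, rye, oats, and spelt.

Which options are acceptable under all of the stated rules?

A: Whole30-style, no egg — OK
B: only pork and xanthan gum; none excluded — keep
C: all constraints satisfied — OK
D: Whole30-style, no egg — valid
E: not usable as a structure; has barley, so not Whole30-style (and 2 more) — out
F: not usable as a structure; has honey, so not honey-free (and 1 more) — reject
G: has coconut cream, so not coconut-free — reject
H: has coconut cream, so not coconut-free; has whole egg, so not egg-free — no
I: has cane sugar, so not Whole30-style — no
J: has honey, so not honey-free — reject
K: nothing on the exclusion list — OK
L: has wine, so not Whole30-style; has coconut cream, so not coconut-free (and 1 more) — no

A, B, C, D, K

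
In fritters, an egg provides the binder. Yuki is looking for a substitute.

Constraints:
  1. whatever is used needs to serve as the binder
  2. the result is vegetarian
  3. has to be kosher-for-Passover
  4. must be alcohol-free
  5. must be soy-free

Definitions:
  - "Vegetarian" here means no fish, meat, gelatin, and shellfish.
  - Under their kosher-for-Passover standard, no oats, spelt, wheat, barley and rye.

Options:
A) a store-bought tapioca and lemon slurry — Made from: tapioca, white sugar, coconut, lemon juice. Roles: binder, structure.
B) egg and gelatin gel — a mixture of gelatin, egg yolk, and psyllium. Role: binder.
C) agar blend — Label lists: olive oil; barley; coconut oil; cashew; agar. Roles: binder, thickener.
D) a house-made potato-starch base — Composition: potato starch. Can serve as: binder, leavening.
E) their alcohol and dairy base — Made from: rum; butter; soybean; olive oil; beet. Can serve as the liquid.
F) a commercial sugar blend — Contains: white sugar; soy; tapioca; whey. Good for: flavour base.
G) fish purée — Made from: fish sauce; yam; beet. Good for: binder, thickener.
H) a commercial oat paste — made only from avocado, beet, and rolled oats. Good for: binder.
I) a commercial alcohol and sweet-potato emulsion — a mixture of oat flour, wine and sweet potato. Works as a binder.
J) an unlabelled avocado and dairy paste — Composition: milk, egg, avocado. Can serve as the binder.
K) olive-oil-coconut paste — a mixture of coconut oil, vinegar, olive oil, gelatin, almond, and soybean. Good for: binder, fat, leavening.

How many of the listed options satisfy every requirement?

3

A: vegetarian, no soy — keep
B: has gelatin, so not vegetarian — reject
C: has barley, so not kosher-for-Passover — reject
D: all constraints satisfied — valid
E: not usable as a binder; has rum, so not alcohol-free (and 1 more) — out
F: not usable as a binder; has soy, so not soy-free — out
G: has fish sauce, so not vegetarian — no
H: has rolled oats, so not kosher-for-Passover — reject
I: has oat flour, so not kosher-for-Passover; has wine, so not alcohol-free — out
J: only milk, egg, and avocado; none excluded — valid
K: has gelatin, so not vegetarian; has soybean, so not soy-free — no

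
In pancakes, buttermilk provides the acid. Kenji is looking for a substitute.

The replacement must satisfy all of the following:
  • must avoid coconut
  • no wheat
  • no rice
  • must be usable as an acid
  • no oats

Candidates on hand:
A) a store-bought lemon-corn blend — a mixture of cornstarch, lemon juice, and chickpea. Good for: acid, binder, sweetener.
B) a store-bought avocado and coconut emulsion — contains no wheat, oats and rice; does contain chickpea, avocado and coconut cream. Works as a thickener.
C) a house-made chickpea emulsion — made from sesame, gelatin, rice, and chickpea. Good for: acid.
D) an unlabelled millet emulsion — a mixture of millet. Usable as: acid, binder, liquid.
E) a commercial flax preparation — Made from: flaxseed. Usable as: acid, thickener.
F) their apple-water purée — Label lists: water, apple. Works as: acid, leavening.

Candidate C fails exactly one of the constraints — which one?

usable as an acid: satisfied
coconut-free: satisfied
rice-free: has rice — fails
wheat-free: satisfied
oat-free: satisfied

rice-free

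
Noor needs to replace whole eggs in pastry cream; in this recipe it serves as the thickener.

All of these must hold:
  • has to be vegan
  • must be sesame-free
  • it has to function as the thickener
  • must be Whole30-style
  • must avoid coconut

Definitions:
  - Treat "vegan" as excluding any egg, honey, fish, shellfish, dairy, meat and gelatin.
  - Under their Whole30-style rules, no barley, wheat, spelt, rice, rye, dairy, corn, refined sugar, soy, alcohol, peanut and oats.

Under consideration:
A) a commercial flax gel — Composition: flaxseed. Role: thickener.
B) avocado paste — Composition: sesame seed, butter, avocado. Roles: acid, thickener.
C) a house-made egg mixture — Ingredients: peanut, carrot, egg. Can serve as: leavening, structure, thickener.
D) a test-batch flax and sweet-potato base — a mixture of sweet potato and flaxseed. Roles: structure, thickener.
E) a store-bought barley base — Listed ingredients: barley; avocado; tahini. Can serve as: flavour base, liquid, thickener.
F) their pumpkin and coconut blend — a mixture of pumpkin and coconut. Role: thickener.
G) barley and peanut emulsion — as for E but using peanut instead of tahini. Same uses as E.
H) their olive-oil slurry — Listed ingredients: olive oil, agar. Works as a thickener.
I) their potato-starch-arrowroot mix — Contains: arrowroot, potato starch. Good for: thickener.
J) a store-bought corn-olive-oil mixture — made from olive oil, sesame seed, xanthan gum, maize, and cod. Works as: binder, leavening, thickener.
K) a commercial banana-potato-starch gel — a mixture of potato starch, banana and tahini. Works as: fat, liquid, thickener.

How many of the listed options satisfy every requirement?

A: works as a thickener, vegan, Whole30-style — OK
B: has butter, so not vegan; has butter, so not Whole30-style (and 1 more) — reject
C: has egg, so not vegan; has peanut, so not Whole30-style — out
D: only sweet potato and flaxseed; none excluded — keep
E: has barley, so not Whole30-style; has tahini, so not sesame-free — reject
F: has coconut, so not coconut-free — out
G: has barley, so not Whole30-style — reject
H: all constraints satisfied — OK
I: only potato starch and arrowroot; none excluded — valid
J: has cod, so not vegan; has maize, so not Whole30-style (and 1 more) — out
K: has tahini, so not sesame-free — out

4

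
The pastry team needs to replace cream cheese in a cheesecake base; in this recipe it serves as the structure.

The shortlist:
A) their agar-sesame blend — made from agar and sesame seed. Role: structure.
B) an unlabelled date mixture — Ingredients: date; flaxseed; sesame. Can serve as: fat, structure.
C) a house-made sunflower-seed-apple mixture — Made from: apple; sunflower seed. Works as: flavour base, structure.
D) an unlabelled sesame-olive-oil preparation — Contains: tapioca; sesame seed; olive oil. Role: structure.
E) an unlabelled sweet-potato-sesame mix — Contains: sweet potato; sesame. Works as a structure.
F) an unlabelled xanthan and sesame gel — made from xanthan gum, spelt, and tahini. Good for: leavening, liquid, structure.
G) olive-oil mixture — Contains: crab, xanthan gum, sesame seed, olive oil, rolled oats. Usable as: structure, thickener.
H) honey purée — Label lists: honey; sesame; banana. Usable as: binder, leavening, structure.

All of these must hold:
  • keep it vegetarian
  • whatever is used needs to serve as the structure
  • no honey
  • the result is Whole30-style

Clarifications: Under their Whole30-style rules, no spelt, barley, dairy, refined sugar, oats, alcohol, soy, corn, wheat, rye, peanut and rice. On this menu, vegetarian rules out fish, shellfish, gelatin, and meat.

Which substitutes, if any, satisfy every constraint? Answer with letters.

A, B, C, D, E

A: only sesame seed and agar; none excluded — OK
B: only sesame, flaxseed, and date; none excluded — OK
C: only sunflower seed and apple; none excluded — keep
D: only sesame seed, tapioca, and olive oil; none excluded — valid
E: only sesame and sweet potato; none excluded — keep
F: has spelt, so not Whole30-style — reject
G: has rolled oats, so not Whole30-style; has crab, so not vegetarian — no
H: has honey, so not honey-free — no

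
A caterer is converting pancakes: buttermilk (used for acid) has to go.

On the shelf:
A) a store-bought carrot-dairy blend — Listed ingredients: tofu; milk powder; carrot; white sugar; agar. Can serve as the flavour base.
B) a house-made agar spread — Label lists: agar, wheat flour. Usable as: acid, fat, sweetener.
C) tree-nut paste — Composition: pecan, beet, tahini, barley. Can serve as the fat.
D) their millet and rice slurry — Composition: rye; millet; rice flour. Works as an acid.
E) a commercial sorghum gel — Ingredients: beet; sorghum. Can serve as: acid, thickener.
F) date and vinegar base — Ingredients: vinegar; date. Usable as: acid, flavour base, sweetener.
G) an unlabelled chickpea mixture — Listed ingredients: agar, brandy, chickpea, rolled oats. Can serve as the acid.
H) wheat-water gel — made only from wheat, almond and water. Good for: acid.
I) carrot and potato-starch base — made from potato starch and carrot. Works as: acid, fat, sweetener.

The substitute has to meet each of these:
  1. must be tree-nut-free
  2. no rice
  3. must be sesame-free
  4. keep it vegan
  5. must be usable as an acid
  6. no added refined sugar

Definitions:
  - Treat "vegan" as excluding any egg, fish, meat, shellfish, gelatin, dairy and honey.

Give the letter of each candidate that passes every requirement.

A: not usable as an acid; has milk powder, so not vegan (and 1 more) — out
B: nothing on the exclusion list — keep
C: not usable as an acid; has tahini, so not sesame-free (and 1 more) — out
D: has rice flour, so not rice-free — reject
E: all constraints satisfied — keep
F: only vinegar and date; none excluded — valid
G: brandy and rolled oats etc. — none of it excluded — OK
H: has almond, so not tree-nut-free — out
I: only potato starch and carrot; none excluded — valid

B, E, F, G, I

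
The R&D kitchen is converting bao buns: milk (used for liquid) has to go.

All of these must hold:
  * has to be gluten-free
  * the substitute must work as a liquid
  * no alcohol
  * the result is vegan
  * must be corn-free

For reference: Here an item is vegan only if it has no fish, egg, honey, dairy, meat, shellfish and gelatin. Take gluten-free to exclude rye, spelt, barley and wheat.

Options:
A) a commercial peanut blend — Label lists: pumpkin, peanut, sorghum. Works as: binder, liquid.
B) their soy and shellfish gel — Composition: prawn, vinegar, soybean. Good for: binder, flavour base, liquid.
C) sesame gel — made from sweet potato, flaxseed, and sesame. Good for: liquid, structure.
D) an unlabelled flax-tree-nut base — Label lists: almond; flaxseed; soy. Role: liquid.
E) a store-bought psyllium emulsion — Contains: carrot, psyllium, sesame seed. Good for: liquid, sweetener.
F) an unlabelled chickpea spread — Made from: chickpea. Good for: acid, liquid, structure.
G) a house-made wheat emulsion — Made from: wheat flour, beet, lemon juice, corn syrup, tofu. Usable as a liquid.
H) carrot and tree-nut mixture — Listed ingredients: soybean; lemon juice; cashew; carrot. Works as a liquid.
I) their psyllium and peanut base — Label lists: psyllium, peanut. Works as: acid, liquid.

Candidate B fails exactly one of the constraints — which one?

vegan

usable as a liquid: satisfied
vegan: has prawn — fails
gluten-free: satisfied
alcohol-free: satisfied
corn-free: satisfied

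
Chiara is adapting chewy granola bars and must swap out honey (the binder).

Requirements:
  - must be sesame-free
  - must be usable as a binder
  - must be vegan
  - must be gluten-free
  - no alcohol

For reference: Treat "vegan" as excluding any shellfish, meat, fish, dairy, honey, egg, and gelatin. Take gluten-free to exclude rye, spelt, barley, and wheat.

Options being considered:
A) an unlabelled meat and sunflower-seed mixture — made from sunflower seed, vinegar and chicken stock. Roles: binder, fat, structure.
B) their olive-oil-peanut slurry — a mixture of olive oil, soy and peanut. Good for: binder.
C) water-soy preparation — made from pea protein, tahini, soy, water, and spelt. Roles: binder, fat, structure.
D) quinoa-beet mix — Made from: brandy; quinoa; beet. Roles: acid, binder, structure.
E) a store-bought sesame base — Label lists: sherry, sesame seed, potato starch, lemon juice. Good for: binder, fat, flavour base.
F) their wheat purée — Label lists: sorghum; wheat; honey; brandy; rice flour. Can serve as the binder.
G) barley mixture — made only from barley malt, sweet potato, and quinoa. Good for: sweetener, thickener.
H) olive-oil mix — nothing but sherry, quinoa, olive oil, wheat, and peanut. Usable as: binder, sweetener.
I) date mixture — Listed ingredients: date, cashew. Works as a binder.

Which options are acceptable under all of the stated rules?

B, I

A: has chicken stock, so not vegan — out
B: no sesame, vegan — keep
C: has spelt, so not gluten-free; has tahini, so not sesame-free — out
D: has brandy, so not alcohol-free — reject
E: has sherry, so not alcohol-free; has sesame seed, so not sesame-free — no
F: has honey, so not vegan; has wheat, so not gluten-free (and 1 more) — no
G: not usable as a binder; has barley malt, so not gluten-free — out
H: has wheat, so not gluten-free; has sherry, so not alcohol-free — no
I: nothing on the exclusion list — keep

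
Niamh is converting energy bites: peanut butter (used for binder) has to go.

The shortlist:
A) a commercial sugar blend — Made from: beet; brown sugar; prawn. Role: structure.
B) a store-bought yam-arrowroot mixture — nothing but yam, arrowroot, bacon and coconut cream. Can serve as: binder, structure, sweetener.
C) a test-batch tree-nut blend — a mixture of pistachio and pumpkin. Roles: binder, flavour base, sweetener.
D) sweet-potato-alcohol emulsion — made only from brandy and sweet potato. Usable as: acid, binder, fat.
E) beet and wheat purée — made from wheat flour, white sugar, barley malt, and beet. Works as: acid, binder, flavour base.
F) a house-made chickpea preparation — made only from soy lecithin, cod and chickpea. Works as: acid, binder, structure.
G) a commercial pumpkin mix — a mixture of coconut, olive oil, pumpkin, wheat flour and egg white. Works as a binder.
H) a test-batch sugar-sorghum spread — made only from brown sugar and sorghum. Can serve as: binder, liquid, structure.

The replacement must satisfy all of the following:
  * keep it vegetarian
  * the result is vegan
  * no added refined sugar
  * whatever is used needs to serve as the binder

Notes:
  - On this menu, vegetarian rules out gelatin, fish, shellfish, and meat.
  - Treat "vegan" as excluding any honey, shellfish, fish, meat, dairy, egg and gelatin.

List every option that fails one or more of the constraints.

A: not usable as a binder; has prawn, so not vegetarian (and 2 more) — no
B: has bacon, so not vegetarian; has bacon, so not vegan — out
C: only pistachio and pumpkin; none excluded — keep
D: only brandy and sweet potato; none excluded — valid
E: has white sugar, so not no-added-sugar — reject
F: has cod, so not vegetarian; has cod, so not vegan — no
G: has egg white, so not vegan — reject
H: has brown sugar, so not no-added-sugar — out

A, B, E, F, G, H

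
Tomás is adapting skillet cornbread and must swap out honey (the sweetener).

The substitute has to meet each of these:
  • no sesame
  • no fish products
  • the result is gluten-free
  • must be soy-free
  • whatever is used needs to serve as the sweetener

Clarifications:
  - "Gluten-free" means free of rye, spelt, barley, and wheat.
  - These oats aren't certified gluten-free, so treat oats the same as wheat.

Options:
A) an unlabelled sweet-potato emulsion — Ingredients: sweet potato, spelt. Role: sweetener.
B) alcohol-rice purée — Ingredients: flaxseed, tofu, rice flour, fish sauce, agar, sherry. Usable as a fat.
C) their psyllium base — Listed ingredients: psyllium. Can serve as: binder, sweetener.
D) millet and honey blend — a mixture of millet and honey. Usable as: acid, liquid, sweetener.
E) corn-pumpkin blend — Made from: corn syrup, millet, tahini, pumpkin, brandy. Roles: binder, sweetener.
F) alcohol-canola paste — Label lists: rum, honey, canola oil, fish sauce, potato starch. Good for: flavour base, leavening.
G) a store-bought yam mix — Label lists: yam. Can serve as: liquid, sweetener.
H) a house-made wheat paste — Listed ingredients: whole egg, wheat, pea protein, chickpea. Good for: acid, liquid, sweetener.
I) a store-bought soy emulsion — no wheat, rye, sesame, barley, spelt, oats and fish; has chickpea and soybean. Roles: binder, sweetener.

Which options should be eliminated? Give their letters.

A: has spelt, so not gluten-free — reject
B: not usable as a sweetener; has tofu, so not soy-free (and 1 more) — no
C: only psyllium; none excluded — valid
D: every rule checks out — valid
E: has tahini, so not sesame-free — no
F: not usable as a sweetener; has fish sauce, so not fish-free — reject
G: every rule checks out — keep
H: has wheat, so not gluten-free — out
I: has soybean, so not soy-free — out

A, B, E, F, H, I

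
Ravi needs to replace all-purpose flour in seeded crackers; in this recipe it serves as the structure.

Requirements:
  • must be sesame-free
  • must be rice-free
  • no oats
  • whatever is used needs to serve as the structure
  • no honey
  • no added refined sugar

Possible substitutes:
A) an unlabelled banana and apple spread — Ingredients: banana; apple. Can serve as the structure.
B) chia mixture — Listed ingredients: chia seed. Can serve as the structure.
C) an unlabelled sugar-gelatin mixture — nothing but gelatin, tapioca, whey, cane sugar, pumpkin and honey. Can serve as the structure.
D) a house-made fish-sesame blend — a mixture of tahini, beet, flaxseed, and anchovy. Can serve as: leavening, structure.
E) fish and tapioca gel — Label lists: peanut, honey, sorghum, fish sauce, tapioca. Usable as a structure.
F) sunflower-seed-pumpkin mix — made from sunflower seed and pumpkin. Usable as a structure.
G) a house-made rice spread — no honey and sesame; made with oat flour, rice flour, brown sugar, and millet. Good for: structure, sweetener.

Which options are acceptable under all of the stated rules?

A, B, F

A: only banana and apple; none excluded — OK
B: only chia seed; none excluded — valid
C: has cane sugar, so not no-added-sugar; has honey, so not honey-free — reject
D: has tahini, so not sesame-free — out
E: has honey, so not honey-free — reject
F: no honey, no rice — valid
G: has brown sugar, so not no-added-sugar; has rice flour, so not rice-free (and 1 more) — no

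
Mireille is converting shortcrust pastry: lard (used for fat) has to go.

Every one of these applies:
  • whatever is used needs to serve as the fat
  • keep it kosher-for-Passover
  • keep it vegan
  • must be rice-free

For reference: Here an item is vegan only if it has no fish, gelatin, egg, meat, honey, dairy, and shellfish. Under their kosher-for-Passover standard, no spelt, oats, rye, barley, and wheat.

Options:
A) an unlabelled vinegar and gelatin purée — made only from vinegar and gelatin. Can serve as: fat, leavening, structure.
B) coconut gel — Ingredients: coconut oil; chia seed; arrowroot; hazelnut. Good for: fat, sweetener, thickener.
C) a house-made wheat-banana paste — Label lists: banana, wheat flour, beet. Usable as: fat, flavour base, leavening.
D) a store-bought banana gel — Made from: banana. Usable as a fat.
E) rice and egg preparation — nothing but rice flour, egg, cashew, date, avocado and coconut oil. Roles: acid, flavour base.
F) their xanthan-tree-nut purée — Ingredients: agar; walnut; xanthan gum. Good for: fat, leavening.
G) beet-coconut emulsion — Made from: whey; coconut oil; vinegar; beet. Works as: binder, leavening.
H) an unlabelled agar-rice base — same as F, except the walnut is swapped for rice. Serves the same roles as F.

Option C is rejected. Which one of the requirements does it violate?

usable as a fat: satisfied
vegan: satisfied
kosher-for-Passover: has wheat flour — fails
rice-free: satisfied

kosher-for-Passover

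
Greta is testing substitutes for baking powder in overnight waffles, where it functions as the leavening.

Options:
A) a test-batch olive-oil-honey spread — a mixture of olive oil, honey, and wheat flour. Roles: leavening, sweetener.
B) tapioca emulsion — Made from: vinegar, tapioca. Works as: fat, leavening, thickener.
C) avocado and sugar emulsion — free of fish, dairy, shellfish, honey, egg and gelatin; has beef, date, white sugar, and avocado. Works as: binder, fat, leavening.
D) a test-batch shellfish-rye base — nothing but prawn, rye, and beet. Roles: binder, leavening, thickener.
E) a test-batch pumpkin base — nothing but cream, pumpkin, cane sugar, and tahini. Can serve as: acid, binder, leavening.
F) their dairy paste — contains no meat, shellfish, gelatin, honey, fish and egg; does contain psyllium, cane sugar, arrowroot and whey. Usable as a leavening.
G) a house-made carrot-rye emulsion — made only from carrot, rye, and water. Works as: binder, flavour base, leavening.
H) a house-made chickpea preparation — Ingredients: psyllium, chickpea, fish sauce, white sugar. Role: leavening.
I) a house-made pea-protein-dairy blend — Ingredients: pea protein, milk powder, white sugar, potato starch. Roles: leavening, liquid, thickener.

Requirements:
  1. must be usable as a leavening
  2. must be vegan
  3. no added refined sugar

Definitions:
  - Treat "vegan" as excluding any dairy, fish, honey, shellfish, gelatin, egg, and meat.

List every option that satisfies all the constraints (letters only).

A: has honey, so not vegan — no
B: works as a leavening, no refined sugar, vegan — valid
C: has beef, so not vegan; has white sugar, so not no-added-sugar — reject
D: has prawn, so not vegan — no
E: has cream, so not vegan; has cane sugar, so not no-added-sugar — no
F: has whey, so not vegan; has cane sugar, so not no-added-sugar — out
G: only rye, carrot, and water; none excluded — OK
H: has fish sauce, so not vegan; has white sugar, so not no-added-sugar — no
I: has milk powder, so not vegan; has white sugar, so not no-added-sugar — no

B, G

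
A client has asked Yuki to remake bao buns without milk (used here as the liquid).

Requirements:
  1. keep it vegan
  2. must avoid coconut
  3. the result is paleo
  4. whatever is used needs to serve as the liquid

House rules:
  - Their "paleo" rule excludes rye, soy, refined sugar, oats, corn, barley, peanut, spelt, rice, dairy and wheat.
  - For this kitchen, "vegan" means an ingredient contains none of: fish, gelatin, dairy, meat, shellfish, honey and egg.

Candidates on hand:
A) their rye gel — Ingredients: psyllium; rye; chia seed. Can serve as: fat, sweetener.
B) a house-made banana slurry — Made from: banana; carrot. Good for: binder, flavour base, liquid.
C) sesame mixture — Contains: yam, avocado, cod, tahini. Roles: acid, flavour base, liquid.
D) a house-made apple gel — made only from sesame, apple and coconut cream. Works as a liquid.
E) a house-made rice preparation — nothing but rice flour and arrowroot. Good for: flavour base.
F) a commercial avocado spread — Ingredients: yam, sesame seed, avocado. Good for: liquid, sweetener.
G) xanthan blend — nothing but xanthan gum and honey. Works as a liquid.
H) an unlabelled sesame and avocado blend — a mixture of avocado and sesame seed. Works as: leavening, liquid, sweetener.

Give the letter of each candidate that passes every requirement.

B, F, H

A: not usable as a liquid; has rye, so not paleo — reject
B: works as a liquid, paleo, vegan — OK
C: has cod, so not vegan — out
D: has coconut cream, so not coconut-free — no
E: not usable as a liquid; has rice flour, so not paleo — out
F: only sesame seed, yam, and avocado; none excluded — keep
G: has honey, so not vegan — reject
H: vegan, paleo — keep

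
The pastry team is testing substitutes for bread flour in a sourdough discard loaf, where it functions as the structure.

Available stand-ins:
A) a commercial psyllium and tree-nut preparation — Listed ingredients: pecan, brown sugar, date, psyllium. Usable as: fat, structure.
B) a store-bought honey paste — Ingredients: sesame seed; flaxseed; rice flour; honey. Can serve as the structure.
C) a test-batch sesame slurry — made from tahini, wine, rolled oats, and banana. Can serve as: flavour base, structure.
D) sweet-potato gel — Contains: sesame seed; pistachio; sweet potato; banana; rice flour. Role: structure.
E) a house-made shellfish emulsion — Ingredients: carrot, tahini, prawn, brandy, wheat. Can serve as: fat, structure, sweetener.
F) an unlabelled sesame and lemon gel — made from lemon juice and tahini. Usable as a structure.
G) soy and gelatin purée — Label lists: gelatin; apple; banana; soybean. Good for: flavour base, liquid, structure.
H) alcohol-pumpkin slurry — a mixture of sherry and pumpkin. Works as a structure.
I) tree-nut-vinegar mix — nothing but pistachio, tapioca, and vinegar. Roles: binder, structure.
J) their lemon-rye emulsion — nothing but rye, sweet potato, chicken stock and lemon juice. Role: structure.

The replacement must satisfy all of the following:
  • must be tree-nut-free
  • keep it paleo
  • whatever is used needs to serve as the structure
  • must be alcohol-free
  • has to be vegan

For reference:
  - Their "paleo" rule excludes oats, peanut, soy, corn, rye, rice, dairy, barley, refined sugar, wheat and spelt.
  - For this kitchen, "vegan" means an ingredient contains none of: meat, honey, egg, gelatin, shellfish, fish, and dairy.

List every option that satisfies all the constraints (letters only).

A: has brown sugar, so not paleo; has pecan, so not tree-nut-free — no
B: has rice flour, so not paleo; has honey, so not vegan — no
C: has rolled oats, so not paleo; has wine, so not alcohol-free — reject
D: has rice flour, so not paleo; has pistachio, so not tree-nut-free — no
E: has wheat, so not paleo; has prawn, so not vegan (and 1 more) — reject
F: nothing on the exclusion list — keep
G: has soybean, so not paleo; has gelatin, so not vegan — out
H: has sherry, so not alcohol-free — out
I: has pistachio, so not tree-nut-free — out
J: has rye, so not paleo; has chicken stock, so not vegan — no

F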